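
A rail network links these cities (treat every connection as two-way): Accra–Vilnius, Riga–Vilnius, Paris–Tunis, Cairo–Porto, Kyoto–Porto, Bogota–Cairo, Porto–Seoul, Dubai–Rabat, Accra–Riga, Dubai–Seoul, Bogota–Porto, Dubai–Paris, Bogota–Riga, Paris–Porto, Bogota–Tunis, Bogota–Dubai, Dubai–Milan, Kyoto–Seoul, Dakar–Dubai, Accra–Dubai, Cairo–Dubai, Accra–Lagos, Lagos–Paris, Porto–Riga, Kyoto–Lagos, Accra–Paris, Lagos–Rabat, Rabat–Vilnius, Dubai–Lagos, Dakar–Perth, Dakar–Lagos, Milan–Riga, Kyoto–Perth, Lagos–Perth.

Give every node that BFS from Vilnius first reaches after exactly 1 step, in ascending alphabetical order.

Level 0: Vilnius
Level 1: Accra, Rabat, Riga
Level 2: Bogota, Dubai, Lagos, Milan, Paris, Porto
Level 3: Cairo, Dakar, Kyoto, Perth, Seoul, Tunis

Accra, Rabat, Riga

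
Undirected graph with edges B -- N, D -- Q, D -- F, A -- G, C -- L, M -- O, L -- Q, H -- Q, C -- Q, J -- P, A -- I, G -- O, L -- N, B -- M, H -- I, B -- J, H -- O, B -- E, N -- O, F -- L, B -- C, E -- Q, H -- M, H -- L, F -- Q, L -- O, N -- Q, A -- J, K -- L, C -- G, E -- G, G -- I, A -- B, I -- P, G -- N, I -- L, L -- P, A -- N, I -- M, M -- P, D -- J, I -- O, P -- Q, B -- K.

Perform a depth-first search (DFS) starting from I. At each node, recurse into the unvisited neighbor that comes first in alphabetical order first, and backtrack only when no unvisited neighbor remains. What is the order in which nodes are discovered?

I A B C G E Q D F L H M O N P J K

Visit I
I → A
A → B
B → C
C → G
G → E
E → Q
Q → D
D → F
F → L
L → H
H → M
M → O
O → N
M → P
P → J
L → K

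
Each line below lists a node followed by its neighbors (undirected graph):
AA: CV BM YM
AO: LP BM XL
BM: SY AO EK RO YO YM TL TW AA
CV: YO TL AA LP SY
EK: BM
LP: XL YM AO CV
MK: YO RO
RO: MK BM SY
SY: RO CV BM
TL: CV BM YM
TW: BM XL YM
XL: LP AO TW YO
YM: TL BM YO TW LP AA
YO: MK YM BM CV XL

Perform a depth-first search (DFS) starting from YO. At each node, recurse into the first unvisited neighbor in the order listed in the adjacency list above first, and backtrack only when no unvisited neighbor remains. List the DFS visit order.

Visit YO
YO → MK
MK → RO
RO → BM
BM → SY
SY → CV
CV → TL
TL → YM
YM → TW
TW → XL
XL → LP
LP → AO
YM → AA
BM → EK

YO -> MK -> RO -> BM -> SY -> CV -> TL -> YM -> TW -> XL -> LP -> AO -> AA -> EK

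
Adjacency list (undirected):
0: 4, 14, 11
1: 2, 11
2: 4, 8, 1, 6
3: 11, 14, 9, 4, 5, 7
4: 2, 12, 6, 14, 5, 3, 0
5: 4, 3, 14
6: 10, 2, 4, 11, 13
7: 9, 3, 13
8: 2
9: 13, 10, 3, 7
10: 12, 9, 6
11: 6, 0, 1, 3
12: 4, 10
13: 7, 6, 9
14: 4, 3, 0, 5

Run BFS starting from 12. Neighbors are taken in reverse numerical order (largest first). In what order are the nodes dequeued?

12, 10, 4, 9, 6, 14, 5, 3, 2, 0, 13, 7, 11, 8, 1

Visit 12; enqueue 10, 4 → queue [10, 4]
Visit 10; enqueue 9, 6 → queue [4, 9, 6]
Visit 4; enqueue 14, 5, 3, 2, 0 → queue [9, 6, 14, 5, 3, 2, 0]
Visit 9; enqueue 13, 7 → queue [6, 14, 5, 3, 2, 0, 13, 7]
Visit 6; enqueue 11 → queue [14, 5, 3, 2, 0, 13, 7, 11]
Visit 14 → queue [5, 3, 2, 0, 13, 7, 11]
Visit 5 → queue [3, 2, 0, 13, 7, 11]
Visit 3 → queue [2, 0, 13, 7, 11]
Visit 2; enqueue 8, 1 → queue [0, 13, 7, 11, 8, 1]
Visit 0 → queue [13, 7, 11, 8, 1]
Visit 13 → queue [7, 11, 8, 1]
Visit 7 → queue [11, 8, 1]
Visit 11 → queue [8, 1]
Visit 8 → queue [1]
Visit 1 → queue []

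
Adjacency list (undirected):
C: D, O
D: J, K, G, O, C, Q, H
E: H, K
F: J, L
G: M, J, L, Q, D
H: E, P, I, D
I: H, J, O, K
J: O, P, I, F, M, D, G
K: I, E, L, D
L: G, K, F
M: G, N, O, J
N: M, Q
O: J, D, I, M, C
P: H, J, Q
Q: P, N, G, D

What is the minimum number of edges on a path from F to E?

3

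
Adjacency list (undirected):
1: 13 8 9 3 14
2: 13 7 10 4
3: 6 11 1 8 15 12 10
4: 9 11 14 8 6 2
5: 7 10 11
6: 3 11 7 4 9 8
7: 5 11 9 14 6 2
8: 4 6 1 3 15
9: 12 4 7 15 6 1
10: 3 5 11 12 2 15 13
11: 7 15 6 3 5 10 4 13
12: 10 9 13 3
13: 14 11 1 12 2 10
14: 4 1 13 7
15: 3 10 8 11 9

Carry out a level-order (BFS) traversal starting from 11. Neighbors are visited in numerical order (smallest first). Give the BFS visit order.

Visit 11; enqueue 3, 4, 5, 6, 7, 10, 13, 15 → queue [3, 4, 5, 6, 7, 10, 13, 15]
Visit 3; enqueue 1, 8, 12 → queue [4, 5, 6, 7, 10, 13, 15, 1, 8, 12]
Visit 4; enqueue 2, 9, 14 → queue [5, 6, 7, 10, 13, 15, 1, 8, 12, 2, 9, 14]
Visit 5 → queue [6, 7, 10, 13, 15, 1, 8, 12, 2, 9, 14]
Visit 6 → queue [7, 10, 13, 15, 1, 8, 12, 2, 9, 14]
Visit 7 → queue [10, 13, 15, 1, 8, 12, 2, 9, 14]
Visit 10 → queue [13, 15, 1, 8, 12, 2, 9, 14]
Visit 13 → queue [15, 1, 8, 12, 2, 9, 14]
Visit 15 → queue [1, 8, 12, 2, 9, 14]
Visit 1 → queue [8, 12, 2, 9, 14]
Visit 8 → queue [12, 2, 9, 14]
Visit 12 → queue [2, 9, 14]
Visit 2 → queue [9, 14]
Visit 9 → queue [14]
Visit 14 → queue []

11, 3, 4, 5, 6, 7, 10, 13, 15, 1, 8, 12, 2, 9, 14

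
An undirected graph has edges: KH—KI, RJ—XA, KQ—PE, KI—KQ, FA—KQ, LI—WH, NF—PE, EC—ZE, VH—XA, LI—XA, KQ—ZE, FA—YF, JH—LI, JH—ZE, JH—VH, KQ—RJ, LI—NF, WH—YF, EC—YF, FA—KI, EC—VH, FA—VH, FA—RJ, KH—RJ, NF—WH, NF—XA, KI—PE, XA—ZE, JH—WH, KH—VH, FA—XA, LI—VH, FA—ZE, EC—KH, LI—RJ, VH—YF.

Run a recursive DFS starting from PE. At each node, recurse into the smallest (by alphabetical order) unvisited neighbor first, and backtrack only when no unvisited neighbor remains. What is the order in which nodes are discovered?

Visit PE
PE → KI
KI → FA
FA → KQ
KQ → RJ
RJ → KH
KH → EC
EC → VH
VH → JH
JH → LI
LI → NF
NF → WH
WH → YF
NF → XA
XA → ZE

PE, KI, FA, KQ, RJ, KH, EC, VH, JH, LI, NF, WH, YF, XA, ZE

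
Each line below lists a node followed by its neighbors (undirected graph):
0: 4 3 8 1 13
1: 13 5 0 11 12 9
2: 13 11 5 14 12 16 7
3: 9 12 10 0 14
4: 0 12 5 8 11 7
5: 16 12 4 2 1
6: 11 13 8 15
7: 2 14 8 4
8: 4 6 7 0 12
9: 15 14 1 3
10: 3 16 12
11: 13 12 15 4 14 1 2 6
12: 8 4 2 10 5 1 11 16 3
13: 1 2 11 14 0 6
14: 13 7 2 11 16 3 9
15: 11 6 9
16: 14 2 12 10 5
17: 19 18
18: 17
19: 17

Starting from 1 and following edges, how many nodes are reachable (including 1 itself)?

BFS from 1 visits: 1, 13, 12, 11, 9, 5, 0, 14, 6, 2, 16, 10, 8, 4, 3, 15, 7
Reachable nodes: 17 of 20 total.

17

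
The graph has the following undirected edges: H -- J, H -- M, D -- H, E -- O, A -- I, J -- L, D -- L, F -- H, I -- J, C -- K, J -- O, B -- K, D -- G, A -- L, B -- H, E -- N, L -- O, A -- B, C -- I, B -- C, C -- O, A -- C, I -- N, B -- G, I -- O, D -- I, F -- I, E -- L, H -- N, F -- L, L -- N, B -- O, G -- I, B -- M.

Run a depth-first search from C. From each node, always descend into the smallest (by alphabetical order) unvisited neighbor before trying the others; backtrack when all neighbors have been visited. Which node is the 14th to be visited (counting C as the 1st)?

M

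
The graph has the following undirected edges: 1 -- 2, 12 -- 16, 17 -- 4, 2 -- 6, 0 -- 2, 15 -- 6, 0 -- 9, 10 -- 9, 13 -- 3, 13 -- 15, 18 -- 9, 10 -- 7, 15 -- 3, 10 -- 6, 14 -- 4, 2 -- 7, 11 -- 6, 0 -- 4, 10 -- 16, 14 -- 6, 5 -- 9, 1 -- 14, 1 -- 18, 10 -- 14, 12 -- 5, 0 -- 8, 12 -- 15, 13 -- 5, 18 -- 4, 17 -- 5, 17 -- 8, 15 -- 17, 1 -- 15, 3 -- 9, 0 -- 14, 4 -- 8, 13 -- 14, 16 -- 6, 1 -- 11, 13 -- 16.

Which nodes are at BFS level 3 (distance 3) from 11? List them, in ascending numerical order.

0, 3, 4, 7, 9, 12, 13, 17

Level 0: 11
Level 1: 1, 6
Level 2: 2, 10, 14, 15, 16, 18
Level 3: 0, 3, 4, 7, 9, 12, 13, 17
Level 4: 5, 8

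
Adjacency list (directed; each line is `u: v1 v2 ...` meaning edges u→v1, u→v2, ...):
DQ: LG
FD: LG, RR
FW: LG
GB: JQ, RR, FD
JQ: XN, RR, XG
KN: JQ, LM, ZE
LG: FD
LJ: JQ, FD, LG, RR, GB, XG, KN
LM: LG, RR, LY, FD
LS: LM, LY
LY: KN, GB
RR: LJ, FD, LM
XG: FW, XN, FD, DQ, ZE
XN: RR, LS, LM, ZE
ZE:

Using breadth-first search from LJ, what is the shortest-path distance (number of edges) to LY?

3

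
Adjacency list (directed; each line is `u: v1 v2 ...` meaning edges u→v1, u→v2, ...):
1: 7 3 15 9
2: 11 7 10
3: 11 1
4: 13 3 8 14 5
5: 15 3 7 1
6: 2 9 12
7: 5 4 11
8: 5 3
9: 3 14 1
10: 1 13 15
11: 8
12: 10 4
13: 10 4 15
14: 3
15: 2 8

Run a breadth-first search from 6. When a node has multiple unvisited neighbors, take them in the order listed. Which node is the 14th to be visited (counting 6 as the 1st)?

13

Visit 6; enqueue 2, 9, 12 → queue [2, 9, 12]
Visit 2; enqueue 11, 7, 10 → queue [9, 12, 11, 7, 10]
Visit 9; enqueue 3, 14, 1 → queue [12, 11, 7, 10, 3, 14, 1]
Visit 12; enqueue 4 → queue [11, 7, 10, 3, 14, 1, 4]
Visit 11; enqueue 8 → queue [7, 10, 3, 14, 1, 4, 8]
Visit 7; enqueue 5 → queue [10, 3, 14, 1, 4, 8, 5]
Visit 10; enqueue 13, 15 → queue [3, 14, 1, 4, 8, 5, 13, 15]
Visit 3 → queue [14, 1, 4, 8, 5, 13, 15]
Visit 14 → queue [1, 4, 8, 5, 13, 15]
Visit 1 → queue [4, 8, 5, 13, 15]
Visit 4 → queue [8, 5, 13, 15]
Visit 8 → queue [5, 13, 15]
Visit 5 → queue [13, 15]
Visit 13 → queue [15]
Visit 15 → queue []

Visit order: 6, 2, 9, 12, 11, 7, 10, 3, 14, 1, 4, 8, 5, 13, 15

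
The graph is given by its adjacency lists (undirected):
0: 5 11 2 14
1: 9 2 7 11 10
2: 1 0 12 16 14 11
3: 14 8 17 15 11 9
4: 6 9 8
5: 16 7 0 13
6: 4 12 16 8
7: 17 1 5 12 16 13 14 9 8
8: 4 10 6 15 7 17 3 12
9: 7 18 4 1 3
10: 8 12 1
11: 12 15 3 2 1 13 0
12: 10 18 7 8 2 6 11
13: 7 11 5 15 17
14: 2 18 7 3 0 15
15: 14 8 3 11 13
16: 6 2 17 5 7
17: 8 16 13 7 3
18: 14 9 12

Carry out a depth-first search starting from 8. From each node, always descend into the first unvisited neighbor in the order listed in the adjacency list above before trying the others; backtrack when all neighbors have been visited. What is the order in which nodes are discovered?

Visit 8
8 → 4
4 → 6
6 → 12
12 → 10
10 → 1
1 → 9
9 → 7
7 → 17
17 → 16
16 → 2
2 → 0
0 → 5
5 → 13
13 → 11
11 → 15
15 → 14
14 → 18
14 → 3

8 -> 4 -> 6 -> 12 -> 10 -> 1 -> 9 -> 7 -> 17 -> 16 -> 2 -> 0 -> 5 -> 13 -> 11 -> 15 -> 14 -> 18 -> 3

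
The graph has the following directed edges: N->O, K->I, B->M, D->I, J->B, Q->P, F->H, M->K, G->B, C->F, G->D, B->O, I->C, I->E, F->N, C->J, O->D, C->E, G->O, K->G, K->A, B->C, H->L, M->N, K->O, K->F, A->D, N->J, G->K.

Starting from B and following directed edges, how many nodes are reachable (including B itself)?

15

BFS from B visits: B, O, M, C, D, N, K, J, F, E, I, G, A, H, L
Reachable nodes: 15 of 17 total.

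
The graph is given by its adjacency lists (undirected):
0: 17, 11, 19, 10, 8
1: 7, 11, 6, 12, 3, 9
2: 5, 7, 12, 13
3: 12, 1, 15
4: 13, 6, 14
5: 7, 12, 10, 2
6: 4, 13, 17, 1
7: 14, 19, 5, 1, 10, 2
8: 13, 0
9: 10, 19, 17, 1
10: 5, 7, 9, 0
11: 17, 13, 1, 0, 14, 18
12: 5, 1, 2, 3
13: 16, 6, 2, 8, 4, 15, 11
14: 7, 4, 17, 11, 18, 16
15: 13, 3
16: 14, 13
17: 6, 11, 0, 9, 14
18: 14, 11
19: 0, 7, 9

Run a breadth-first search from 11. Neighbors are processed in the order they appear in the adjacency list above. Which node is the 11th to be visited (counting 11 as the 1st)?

2

Visit 11; enqueue 17, 13, 1, 0, 14, 18 → queue [17, 13, 1, 0, 14, 18]
Visit 17; enqueue 6, 9 → queue [13, 1, 0, 14, 18, 6, 9]
Visit 13; enqueue 16, 2, 8, 4, 15 → queue [1, 0, 14, 18, 6, 9, 16, 2, 8, 4, 15]
Visit 1; enqueue 7, 12, 3 → queue [0, 14, 18, 6, 9, 16, 2, 8, 4, 15, 7, 12, 3]
Visit 0; enqueue 19, 10 → queue [14, 18, 6, 9, 16, 2, 8, 4, 15, 7, 12, 3, 19, 10]
Visit 14 → queue [18, 6, 9, 16, 2, 8, 4, 15, 7, 12, 3, 19, 10]
Visit 18 → queue [6, 9, 16, 2, 8, 4, 15, 7, 12, 3, 19, 10]
Visit 6 → queue [9, 16, 2, 8, 4, 15, 7, 12, 3, 19, 10]
Visit 9 → queue [16, 2, 8, 4, 15, 7, 12, 3, 19, 10]
Visit 16 → queue [2, 8, 4, 15, 7, 12, 3, 19, 10]
Visit 2; enqueue 5 → queue [8, 4, 15, 7, 12, 3, 19, 10, 5]
Visit 8 → queue [4, 15, 7, 12, 3, 19, 10, 5]
Visit 4 → queue [15, 7, 12, 3, 19, 10, 5]
Visit 15 → queue [7, 12, 3, 19, 10, 5]
Visit 7 → queue [12, 3, 19, 10, 5]
Visit 12 → queue [3, 19, 10, 5]
Visit 3 → queue [19, 10, 5]
Visit 19 → queue [10, 5]
Visit 10 → queue [5]
Visit 5 → queue []

Visit order: 11, 17, 13, 1, 0, 14, 18, 6, 9, 16, 2, 8, 4, 15, 7, 12, 3, 19, 10, 5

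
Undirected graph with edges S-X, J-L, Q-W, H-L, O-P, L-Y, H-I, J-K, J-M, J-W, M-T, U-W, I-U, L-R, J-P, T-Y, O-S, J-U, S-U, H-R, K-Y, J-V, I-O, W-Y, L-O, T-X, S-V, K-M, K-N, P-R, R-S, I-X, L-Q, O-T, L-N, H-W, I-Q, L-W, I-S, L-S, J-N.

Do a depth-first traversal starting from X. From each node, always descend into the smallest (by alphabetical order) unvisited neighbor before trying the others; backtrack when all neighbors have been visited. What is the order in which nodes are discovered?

Visit X
X → I
I → H
H → L
L → J
J → K
K → M
M → T
T → O
O → P
P → R
R → S
S → U
U → W
W → Q
W → Y
S → V
K → N

X → I → H → L → J → K → M → T → O → P → R → S → U → W → Q → Y → V → N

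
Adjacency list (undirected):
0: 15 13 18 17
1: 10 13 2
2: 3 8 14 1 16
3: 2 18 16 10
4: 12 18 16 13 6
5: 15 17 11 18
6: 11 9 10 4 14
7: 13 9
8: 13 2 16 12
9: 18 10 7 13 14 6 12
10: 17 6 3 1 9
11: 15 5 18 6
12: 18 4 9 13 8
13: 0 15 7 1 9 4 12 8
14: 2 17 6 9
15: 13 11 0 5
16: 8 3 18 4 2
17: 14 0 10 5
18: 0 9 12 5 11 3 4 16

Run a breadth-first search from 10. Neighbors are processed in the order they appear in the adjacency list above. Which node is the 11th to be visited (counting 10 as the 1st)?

Visit 10; enqueue 17, 6, 3, 1, 9 → queue [17, 6, 3, 1, 9]
Visit 17; enqueue 14, 0, 5 → queue [6, 3, 1, 9, 14, 0, 5]
Visit 6; enqueue 11, 4 → queue [3, 1, 9, 14, 0, 5, 11, 4]
Visit 3; enqueue 2, 18, 16 → queue [1, 9, 14, 0, 5, 11, 4, 2, 18, 16]
Visit 1; enqueue 13 → queue [9, 14, 0, 5, 11, 4, 2, 18, 16, 13]
Visit 9; enqueue 7, 12 → queue [14, 0, 5, 11, 4, 2, 18, 16, 13, 7, 12]
Visit 14 → queue [0, 5, 11, 4, 2, 18, 16, 13, 7, 12]
Visit 0; enqueue 15 → queue [5, 11, 4, 2, 18, 16, 13, 7, 12, 15]
Visit 5 → queue [11, 4, 2, 18, 16, 13, 7, 12, 15]
Visit 11 → queue [4, 2, 18, 16, 13, 7, 12, 15]
Visit 4 → queue [2, 18, 16, 13, 7, 12, 15]
Visit 2; enqueue 8 → queue [18, 16, 13, 7, 12, 15, 8]
Visit 18 → queue [16, 13, 7, 12, 15, 8]
Visit 16 → queue [13, 7, 12, 15, 8]
Visit 13 → queue [7, 12, 15, 8]
Visit 7 → queue [12, 15, 8]
Visit 12 → queue [15, 8]
Visit 15 → queue [8]
Visit 8 → queue []

Visit order: 10, 17, 6, 3, 1, 9, 14, 0, 5, 11, 4, 2, 18, 16, 13, 7, 12, 15, 8

4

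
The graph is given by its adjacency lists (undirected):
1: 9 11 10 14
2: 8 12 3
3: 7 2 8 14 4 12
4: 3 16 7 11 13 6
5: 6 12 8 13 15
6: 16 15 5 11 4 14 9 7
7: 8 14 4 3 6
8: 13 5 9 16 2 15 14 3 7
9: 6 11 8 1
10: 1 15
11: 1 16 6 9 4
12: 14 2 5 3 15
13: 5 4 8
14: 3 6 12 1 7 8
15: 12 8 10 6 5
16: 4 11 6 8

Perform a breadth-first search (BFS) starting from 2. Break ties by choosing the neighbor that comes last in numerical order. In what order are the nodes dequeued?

Visit 2; enqueue 12, 8, 3 → queue [12, 8, 3]
Visit 12; enqueue 15, 14, 5 → queue [8, 3, 15, 14, 5]
Visit 8; enqueue 16, 13, 9, 7 → queue [3, 15, 14, 5, 16, 13, 9, 7]
Visit 3; enqueue 4 → queue [15, 14, 5, 16, 13, 9, 7, 4]
Visit 15; enqueue 10, 6 → queue [14, 5, 16, 13, 9, 7, 4, 10, 6]
Visit 14; enqueue 1 → queue [5, 16, 13, 9, 7, 4, 10, 6, 1]
Visit 5 → queue [16, 13, 9, 7, 4, 10, 6, 1]
Visit 16; enqueue 11 → queue [13, 9, 7, 4, 10, 6, 1, 11]
Visit 13 → queue [9, 7, 4, 10, 6, 1, 11]
Visit 9 → queue [7, 4, 10, 6, 1, 11]
Visit 7 → queue [4, 10, 6, 1, 11]
Visit 4 → queue [10, 6, 1, 11]
Visit 10 → queue [6, 1, 11]
Visit 6 → queue [1, 11]
Visit 1 → queue [11]
Visit 11 → queue []

2 12 8 3 15 14 5 16 13 9 7 4 10 6 1 11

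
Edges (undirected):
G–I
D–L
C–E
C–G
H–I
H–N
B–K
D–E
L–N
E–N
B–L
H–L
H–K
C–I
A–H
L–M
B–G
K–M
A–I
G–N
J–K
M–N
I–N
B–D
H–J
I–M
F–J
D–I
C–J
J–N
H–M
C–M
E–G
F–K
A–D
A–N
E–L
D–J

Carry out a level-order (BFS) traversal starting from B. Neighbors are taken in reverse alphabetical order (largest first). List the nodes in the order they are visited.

Visit B; enqueue L, K, G, D → queue [L, K, G, D]
Visit L; enqueue N, M, H, E → queue [K, G, D, N, M, H, E]
Visit K; enqueue J, F → queue [G, D, N, M, H, E, J, F]
Visit G; enqueue I, C → queue [D, N, M, H, E, J, F, I, C]
Visit D; enqueue A → queue [N, M, H, E, J, F, I, C, A]
Visit N → queue [M, H, E, J, F, I, C, A]
Visit M → queue [H, E, J, F, I, C, A]
Visit H → queue [E, J, F, I, C, A]
Visit E → queue [J, F, I, C, A]
Visit J → queue [F, I, C, A]
Visit F → queue [I, C, A]
Visit I → queue [C, A]
Visit C → queue [A]
Visit A → queue []

B, L, K, G, D, N, M, H, E, J, F, I, C, A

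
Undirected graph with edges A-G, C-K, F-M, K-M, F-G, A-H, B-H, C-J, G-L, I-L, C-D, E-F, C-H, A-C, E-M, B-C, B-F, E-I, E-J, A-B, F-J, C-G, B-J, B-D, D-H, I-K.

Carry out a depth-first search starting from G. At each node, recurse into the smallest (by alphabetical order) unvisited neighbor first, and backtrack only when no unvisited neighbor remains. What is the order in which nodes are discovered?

Visit G
G → A
A → B
B → C
C → D
D → H
C → J
J → E
E → F
F → M
M → K
K → I
I → L

G, A, B, C, D, H, J, E, F, M, K, I, L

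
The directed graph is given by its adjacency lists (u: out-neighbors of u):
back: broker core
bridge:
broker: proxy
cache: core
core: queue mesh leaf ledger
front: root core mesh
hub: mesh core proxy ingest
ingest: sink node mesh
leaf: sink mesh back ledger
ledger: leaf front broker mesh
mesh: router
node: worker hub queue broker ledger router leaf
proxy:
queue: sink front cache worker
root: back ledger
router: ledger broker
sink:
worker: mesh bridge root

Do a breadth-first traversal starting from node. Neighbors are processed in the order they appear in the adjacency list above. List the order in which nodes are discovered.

Visit node; enqueue worker, hub, queue, broker, ledger, router, leaf → queue [worker, hub, queue, broker, ledger, router, leaf]
Visit worker; enqueue mesh, bridge, root → queue [hub, queue, broker, ledger, router, leaf, mesh, bridge, root]
Visit hub; enqueue core, proxy, ingest → queue [queue, broker, ledger, router, leaf, mesh, bridge, root, core, proxy, ingest]
Visit queue; enqueue sink, front, cache → queue [broker, ledger, router, leaf, mesh, bridge, root, core, proxy, ingest, sink, front, cache]
Visit broker → queue [ledger, router, leaf, mesh, bridge, root, core, proxy, ingest, sink, front, cache]
Visit ledger → queue [router, leaf, mesh, bridge, root, core, proxy, ingest, sink, front, cache]
Visit router → queue [leaf, mesh, bridge, root, core, proxy, ingest, sink, front, cache]
Visit leaf; enqueue back → queue [mesh, bridge, root, core, proxy, ingest, sink, front, cache, back]
Visit mesh → queue [bridge, root, core, proxy, ingest, sink, front, cache, back]
Visit bridge → queue [root, core, proxy, ingest, sink, front, cache, back]
Visit root → queue [core, proxy, ingest, sink, front, cache, back]
Visit core → queue [proxy, ingest, sink, front, cache, back]
Visit proxy → queue [ingest, sink, front, cache, back]
Visit ingest → queue [sink, front, cache, back]
Visit sink → queue [front, cache, back]
Visit front → queue [cache, back]
Visit cache → queue [back]
Visit back → queue []

node, worker, hub, queue, broker, ledger, router, leaf, mesh, bridge, root, core, proxy, ingest, sink, front, cache, back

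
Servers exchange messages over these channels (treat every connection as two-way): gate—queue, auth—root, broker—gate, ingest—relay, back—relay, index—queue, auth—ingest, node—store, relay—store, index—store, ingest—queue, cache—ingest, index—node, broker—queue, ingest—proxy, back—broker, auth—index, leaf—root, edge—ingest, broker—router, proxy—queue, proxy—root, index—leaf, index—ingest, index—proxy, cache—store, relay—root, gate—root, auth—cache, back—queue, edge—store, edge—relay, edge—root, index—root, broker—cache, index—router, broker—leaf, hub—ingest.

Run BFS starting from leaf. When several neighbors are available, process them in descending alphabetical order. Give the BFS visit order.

leaf → root → index → broker → relay → proxy → gate → edge → auth → store → router → queue → node → ingest → cache → back → hub

Visit leaf; enqueue root, index, broker → queue [root, index, broker]
Visit root; enqueue relay, proxy, gate, edge, auth → queue [index, broker, relay, proxy, gate, edge, auth]
Visit index; enqueue store, router, queue, node, ingest → queue [broker, relay, proxy, gate, edge, auth, store, router, queue, node, ingest]
Visit broker; enqueue cache, back → queue [relay, proxy, gate, edge, auth, store, router, queue, node, ingest, cache, back]
Visit relay → queue [proxy, gate, edge, auth, store, router, queue, node, ingest, cache, back]
Visit proxy → queue [gate, edge, auth, store, router, queue, node, ingest, cache, back]
Visit gate → queue [edge, auth, store, router, queue, node, ingest, cache, back]
Visit edge → queue [auth, store, router, queue, node, ingest, cache, back]
Visit auth → queue [store, router, queue, node, ingest, cache, back]
Visit store → queue [router, queue, node, ingest, cache, back]
Visit router → queue [queue, node, ingest, cache, back]
Visit queue → queue [node, ingest, cache, back]
Visit node → queue [ingest, cache, back]
Visit ingest; enqueue hub → queue [cache, back, hub]
Visit cache → queue [back, hub]
Visit back → queue [hub]
Visit hub → queue []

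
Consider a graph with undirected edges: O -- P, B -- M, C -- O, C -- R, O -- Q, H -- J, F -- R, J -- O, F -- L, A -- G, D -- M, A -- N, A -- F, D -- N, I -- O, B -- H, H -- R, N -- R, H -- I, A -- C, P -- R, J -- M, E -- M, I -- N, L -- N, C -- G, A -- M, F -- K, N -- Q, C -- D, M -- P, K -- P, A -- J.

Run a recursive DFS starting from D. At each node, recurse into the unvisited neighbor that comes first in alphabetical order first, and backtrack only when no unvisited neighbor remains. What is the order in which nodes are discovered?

Visit D
D → C
C → A
A → F
F → K
K → P
P → M
M → B
B → H
H → I
I → N
N → L
N → Q
Q → O
O → J
N → R
M → E
A → G

D -> C -> A -> F -> K -> P -> M -> B -> H -> I -> N -> L -> Q -> O -> J -> R -> E -> G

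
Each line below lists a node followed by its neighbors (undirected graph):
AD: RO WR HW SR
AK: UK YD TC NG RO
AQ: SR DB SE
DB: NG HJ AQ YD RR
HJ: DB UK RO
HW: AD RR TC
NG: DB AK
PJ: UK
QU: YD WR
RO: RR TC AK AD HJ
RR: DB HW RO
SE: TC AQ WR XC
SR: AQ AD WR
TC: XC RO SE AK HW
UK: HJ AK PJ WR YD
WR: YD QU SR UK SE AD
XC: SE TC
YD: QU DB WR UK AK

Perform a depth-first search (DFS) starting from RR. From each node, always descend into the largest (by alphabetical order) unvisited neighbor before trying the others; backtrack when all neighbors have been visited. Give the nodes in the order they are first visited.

RR, RO, TC, XC, SE, WR, YD, UK, PJ, HJ, DB, NG, AK, AQ, SR, AD, HW, QU

Visit RR
RR → RO
RO → TC
TC → XC
XC → SE
SE → WR
WR → YD
YD → UK
UK → PJ
UK → HJ
HJ → DB
DB → NG
NG → AK
DB → AQ
AQ → SR
SR → AD
AD → HW
YD → QU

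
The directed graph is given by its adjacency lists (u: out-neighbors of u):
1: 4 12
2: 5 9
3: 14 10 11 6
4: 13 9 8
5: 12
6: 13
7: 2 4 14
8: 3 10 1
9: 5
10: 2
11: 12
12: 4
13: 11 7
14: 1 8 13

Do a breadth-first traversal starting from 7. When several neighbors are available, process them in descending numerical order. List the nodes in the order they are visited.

Visit 7; enqueue 14, 4, 2 → queue [14, 4, 2]
Visit 14; enqueue 13, 8, 1 → queue [4, 2, 13, 8, 1]
Visit 4; enqueue 9 → queue [2, 13, 8, 1, 9]
Visit 2; enqueue 5 → queue [13, 8, 1, 9, 5]
Visit 13; enqueue 11 → queue [8, 1, 9, 5, 11]
Visit 8; enqueue 10, 3 → queue [1, 9, 5, 11, 10, 3]
Visit 1; enqueue 12 → queue [9, 5, 11, 10, 3, 12]
Visit 9 → queue [5, 11, 10, 3, 12]
Visit 5 → queue [11, 10, 3, 12]
Visit 11 → queue [10, 3, 12]
Visit 10 → queue [3, 12]
Visit 3; enqueue 6 → queue [12, 6]
Visit 12 → queue [6]
Visit 6 → queue []

7 -> 14 -> 4 -> 2 -> 13 -> 8 -> 1 -> 9 -> 5 -> 11 -> 10 -> 3 -> 12 -> 6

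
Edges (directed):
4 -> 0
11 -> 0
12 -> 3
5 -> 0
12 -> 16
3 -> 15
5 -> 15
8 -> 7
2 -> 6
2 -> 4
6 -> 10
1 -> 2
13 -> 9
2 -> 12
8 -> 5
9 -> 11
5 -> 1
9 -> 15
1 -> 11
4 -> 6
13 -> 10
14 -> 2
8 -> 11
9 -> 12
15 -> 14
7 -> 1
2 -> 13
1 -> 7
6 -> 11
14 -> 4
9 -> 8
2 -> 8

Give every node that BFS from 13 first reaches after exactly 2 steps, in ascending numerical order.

Level 0: 13
Level 1: 9, 10
Level 2: 8, 11, 12, 15
Level 3: 0, 3, 5, 7, 14, 16
Level 4: 1, 2, 4
Level 5: 6

8, 11, 12, 15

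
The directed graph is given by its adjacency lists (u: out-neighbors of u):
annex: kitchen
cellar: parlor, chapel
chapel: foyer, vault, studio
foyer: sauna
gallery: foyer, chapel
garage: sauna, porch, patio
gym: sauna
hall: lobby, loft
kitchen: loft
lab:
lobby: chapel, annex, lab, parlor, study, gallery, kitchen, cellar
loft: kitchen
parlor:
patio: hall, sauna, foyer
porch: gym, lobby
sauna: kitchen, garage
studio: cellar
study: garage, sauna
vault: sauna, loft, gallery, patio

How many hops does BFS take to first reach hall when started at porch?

5

Level 0: porch
Level 1: gym, lobby
Level 2: annex, cellar, chapel, gallery, kitchen, lab, parlor, sauna, study
Level 3: foyer, garage, loft, studio, vault
Level 4: patio
Level 5: hall
hall first appears at level 5.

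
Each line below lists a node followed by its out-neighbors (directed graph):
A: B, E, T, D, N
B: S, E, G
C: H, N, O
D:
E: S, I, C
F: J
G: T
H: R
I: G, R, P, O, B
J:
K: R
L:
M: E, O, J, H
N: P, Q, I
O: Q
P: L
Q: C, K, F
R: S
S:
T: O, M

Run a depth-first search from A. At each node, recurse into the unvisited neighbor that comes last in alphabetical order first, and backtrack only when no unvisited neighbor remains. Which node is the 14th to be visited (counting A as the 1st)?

I

Visit A
A → T
T → O
O → Q
Q → K
K → R
R → S
Q → F
F → J
Q → C
C → N
N → P
P → L
N → I
I → G
I → B
B → E
C → H
T → M
A → D

Visit order: A, T, O, Q, K, R, S, F, J, C, N, P, L, I, G, B, E, H, M, D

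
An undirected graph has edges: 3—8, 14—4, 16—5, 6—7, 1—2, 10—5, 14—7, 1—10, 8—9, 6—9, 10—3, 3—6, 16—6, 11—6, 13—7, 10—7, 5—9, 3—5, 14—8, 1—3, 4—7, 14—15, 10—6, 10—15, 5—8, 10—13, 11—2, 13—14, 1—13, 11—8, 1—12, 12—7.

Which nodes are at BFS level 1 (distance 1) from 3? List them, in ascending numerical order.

Level 0: 3
Level 1: 1, 5, 6, 8, 10
Level 2: 2, 7, 9, 11, 12, 13, 14, 15, 16
Level 3: 4

1, 5, 6, 8, 10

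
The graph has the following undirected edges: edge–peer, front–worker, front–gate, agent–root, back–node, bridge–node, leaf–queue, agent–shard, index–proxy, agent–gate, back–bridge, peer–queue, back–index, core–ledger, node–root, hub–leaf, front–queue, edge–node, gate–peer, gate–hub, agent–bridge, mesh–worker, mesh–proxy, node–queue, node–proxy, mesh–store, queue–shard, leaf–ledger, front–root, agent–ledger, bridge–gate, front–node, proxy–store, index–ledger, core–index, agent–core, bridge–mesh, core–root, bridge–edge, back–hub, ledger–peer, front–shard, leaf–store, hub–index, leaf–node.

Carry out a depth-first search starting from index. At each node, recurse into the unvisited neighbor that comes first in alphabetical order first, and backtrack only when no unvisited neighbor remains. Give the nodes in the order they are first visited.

index, back, bridge, agent, core, ledger, leaf, hub, gate, front, node, edge, peer, queue, shard, proxy, mesh, store, worker, root

Visit index
index → back
back → bridge
bridge → agent
agent → core
core → ledger
ledger → leaf
leaf → hub
hub → gate
gate → front
front → node
node → edge
edge → peer
peer → queue
queue → shard
node → proxy
proxy → mesh
mesh → store
mesh → worker
node → root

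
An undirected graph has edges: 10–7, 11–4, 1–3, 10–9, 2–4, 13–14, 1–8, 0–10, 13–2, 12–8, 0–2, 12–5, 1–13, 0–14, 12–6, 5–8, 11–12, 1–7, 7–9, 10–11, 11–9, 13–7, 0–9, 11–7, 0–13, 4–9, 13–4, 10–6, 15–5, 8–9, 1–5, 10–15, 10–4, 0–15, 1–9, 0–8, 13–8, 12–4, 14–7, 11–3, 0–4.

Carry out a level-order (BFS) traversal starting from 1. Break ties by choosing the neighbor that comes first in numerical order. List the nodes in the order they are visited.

1 → 3 → 5 → 7 → 8 → 9 → 13 → 11 → 12 → 15 → 10 → 14 → 0 → 4 → 2 → 6

Visit 1; enqueue 3, 5, 7, 8, 9, 13 → queue [3, 5, 7, 8, 9, 13]
Visit 3; enqueue 11 → queue [5, 7, 8, 9, 13, 11]
Visit 5; enqueue 12, 15 → queue [7, 8, 9, 13, 11, 12, 15]
Visit 7; enqueue 10, 14 → queue [8, 9, 13, 11, 12, 15, 10, 14]
Visit 8; enqueue 0 → queue [9, 13, 11, 12, 15, 10, 14, 0]
Visit 9; enqueue 4 → queue [13, 11, 12, 15, 10, 14, 0, 4]
Visit 13; enqueue 2 → queue [11, 12, 15, 10, 14, 0, 4, 2]
Visit 11 → queue [12, 15, 10, 14, 0, 4, 2]
Visit 12; enqueue 6 → queue [15, 10, 14, 0, 4, 2, 6]
Visit 15 → queue [10, 14, 0, 4, 2, 6]
Visit 10 → queue [14, 0, 4, 2, 6]
Visit 14 → queue [0, 4, 2, 6]
Visit 0 → queue [4, 2, 6]
Visit 4 → queue [2, 6]
Visit 2 → queue [6]
Visit 6 → queue []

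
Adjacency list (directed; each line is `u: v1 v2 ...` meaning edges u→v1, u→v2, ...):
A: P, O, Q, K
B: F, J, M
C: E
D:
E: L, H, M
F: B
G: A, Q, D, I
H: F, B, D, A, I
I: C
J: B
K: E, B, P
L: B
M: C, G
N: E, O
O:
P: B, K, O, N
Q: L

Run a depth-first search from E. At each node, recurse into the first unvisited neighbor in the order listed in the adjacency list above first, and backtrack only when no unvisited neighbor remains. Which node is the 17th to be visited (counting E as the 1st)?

H

Visit E
E → L
L → B
B → F
B → J
B → M
M → C
M → G
G → A
A → P
P → K
P → O
P → N
A → Q
G → D
G → I
E → H

Visit order: E, L, B, F, J, M, C, G, A, P, K, O, N, Q, D, I, H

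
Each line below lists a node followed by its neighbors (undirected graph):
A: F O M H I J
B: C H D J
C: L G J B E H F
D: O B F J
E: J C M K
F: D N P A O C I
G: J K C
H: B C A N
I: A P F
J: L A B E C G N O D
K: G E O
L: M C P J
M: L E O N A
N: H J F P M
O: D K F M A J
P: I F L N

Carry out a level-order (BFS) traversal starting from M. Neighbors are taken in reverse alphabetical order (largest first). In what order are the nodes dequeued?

M, O, N, L, E, A, K, J, F, D, P, H, C, I, G, B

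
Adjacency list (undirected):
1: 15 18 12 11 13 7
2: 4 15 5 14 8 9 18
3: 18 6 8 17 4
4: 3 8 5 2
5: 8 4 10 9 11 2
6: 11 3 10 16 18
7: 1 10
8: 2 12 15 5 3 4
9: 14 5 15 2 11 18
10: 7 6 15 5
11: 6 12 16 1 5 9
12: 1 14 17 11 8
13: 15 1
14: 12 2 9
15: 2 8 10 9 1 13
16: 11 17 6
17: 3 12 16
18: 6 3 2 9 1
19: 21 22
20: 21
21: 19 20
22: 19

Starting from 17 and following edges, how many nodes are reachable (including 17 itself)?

BFS from 17 visits: 17, 3, 12, 16, 18, 6, 8, 4, 1, 14, 11, 2, 9, 10, 15, 5, 13, 7
Reachable nodes: 18 of 22 total.

18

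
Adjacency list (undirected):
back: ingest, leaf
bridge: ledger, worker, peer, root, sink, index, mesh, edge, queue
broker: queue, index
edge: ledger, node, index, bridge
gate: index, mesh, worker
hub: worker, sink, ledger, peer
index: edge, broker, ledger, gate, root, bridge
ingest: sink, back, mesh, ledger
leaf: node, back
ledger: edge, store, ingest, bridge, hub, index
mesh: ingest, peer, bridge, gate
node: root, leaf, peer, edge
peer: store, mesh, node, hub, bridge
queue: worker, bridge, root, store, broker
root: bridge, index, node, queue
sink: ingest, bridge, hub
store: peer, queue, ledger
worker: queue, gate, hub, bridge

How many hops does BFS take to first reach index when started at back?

3

Level 0: back
Level 1: ingest, leaf
Level 2: ledger, mesh, node, sink
Level 3: bridge, edge, gate, hub, index, peer, root, store
Level 4: broker, queue, worker
index first appears at level 3.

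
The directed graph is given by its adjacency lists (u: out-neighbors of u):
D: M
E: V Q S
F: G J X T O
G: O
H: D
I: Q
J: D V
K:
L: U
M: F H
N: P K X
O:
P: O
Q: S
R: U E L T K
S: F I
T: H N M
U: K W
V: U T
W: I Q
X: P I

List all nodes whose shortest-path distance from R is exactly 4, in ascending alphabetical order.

G, J, O

Level 0: R
Level 1: E, K, L, T, U
Level 2: H, M, N, Q, S, V, W
Level 3: D, F, I, P, X
Level 4: G, J, O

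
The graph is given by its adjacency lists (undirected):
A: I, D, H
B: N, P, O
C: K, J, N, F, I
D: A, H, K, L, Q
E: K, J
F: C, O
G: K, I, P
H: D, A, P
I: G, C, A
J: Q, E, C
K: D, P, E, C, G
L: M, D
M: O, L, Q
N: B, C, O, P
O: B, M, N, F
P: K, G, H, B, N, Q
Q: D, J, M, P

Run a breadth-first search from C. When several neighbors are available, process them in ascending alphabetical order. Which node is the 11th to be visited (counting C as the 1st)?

Visit C; enqueue F, I, J, K, N → queue [F, I, J, K, N]
Visit F; enqueue O → queue [I, J, K, N, O]
Visit I; enqueue A, G → queue [J, K, N, O, A, G]
Visit J; enqueue E, Q → queue [K, N, O, A, G, E, Q]
Visit K; enqueue D, P → queue [N, O, A, G, E, Q, D, P]
Visit N; enqueue B → queue [O, A, G, E, Q, D, P, B]
Visit O; enqueue M → queue [A, G, E, Q, D, P, B, M]
Visit A; enqueue H → queue [G, E, Q, D, P, B, M, H]
Visit G → queue [E, Q, D, P, B, M, H]
Visit E → queue [Q, D, P, B, M, H]
Visit Q → queue [D, P, B, M, H]
Visit D; enqueue L → queue [P, B, M, H, L]
Visit P → queue [B, M, H, L]
Visit B → queue [M, H, L]
Visit M → queue [H, L]
Visit H → queue [L]
Visit L → queue []

Visit order: C, F, I, J, K, N, O, A, G, E, Q, D, P, B, M, H, L

Q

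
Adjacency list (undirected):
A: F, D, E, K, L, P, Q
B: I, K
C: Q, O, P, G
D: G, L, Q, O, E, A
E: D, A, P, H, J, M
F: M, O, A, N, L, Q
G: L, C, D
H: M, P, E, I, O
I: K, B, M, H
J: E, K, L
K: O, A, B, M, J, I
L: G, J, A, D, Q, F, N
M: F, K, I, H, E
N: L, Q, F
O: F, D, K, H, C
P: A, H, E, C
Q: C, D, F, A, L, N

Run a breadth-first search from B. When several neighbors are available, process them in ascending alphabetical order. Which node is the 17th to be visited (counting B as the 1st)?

G

Visit B; enqueue I, K → queue [I, K]
Visit I; enqueue H, M → queue [K, H, M]
Visit K; enqueue A, J, O → queue [H, M, A, J, O]
Visit H; enqueue E, P → queue [M, A, J, O, E, P]
Visit M; enqueue F → queue [A, J, O, E, P, F]
Visit A; enqueue D, L, Q → queue [J, O, E, P, F, D, L, Q]
Visit J → queue [O, E, P, F, D, L, Q]
Visit O; enqueue C → queue [E, P, F, D, L, Q, C]
Visit E → queue [P, F, D, L, Q, C]
Visit P → queue [F, D, L, Q, C]
Visit F; enqueue N → queue [D, L, Q, C, N]
Visit D; enqueue G → queue [L, Q, C, N, G]
Visit L → queue [Q, C, N, G]
Visit Q → queue [C, N, G]
Visit C → queue [N, G]
Visit N → queue [G]
Visit G → queue []

Visit order: B, I, K, H, M, A, J, O, E, P, F, D, L, Q, C, N, G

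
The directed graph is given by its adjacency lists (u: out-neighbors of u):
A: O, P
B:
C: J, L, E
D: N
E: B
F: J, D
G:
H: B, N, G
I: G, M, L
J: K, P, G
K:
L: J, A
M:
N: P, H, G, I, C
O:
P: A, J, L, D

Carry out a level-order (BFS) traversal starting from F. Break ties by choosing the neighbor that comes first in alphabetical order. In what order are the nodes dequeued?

Visit F; enqueue D, J → queue [D, J]
Visit D; enqueue N → queue [J, N]
Visit J; enqueue G, K, P → queue [N, G, K, P]
Visit N; enqueue C, H, I → queue [G, K, P, C, H, I]
Visit G → queue [K, P, C, H, I]
Visit K → queue [P, C, H, I]
Visit P; enqueue A, L → queue [C, H, I, A, L]
Visit C; enqueue E → queue [H, I, A, L, E]
Visit H; enqueue B → queue [I, A, L, E, B]
Visit I; enqueue M → queue [A, L, E, B, M]
Visit A; enqueue O → queue [L, E, B, M, O]
Visit L → queue [E, B, M, O]
Visit E → queue [B, M, O]
Visit B → queue [M, O]
Visit M → queue [O]
Visit O → queue []

F → D → J → N → G → K → P → C → H → I → A → L → E → B → M → O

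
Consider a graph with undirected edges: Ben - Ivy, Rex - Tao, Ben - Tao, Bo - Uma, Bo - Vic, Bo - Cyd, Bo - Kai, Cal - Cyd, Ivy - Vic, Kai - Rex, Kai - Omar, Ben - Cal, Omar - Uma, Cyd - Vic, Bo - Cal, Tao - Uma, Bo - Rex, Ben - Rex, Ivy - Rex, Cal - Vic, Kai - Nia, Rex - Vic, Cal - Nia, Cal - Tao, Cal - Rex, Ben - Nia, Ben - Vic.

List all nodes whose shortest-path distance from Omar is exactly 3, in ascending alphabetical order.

Level 0: Omar
Level 1: Kai, Uma
Level 2: Bo, Nia, Rex, Tao
Level 3: Ben, Cal, Cyd, Ivy, Vic

Ben, Cal, Cyd, Ivy, Vic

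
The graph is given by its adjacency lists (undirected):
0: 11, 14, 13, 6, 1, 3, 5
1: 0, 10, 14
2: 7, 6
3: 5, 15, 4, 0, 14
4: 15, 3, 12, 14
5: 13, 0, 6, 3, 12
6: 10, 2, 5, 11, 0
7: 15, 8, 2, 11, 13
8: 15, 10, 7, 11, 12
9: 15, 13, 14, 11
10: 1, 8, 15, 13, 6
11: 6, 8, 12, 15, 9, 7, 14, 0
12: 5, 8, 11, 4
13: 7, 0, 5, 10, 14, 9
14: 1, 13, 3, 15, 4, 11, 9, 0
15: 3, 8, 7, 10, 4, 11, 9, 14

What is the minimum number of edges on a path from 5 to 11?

2

Level 0: 5
Level 1: 0, 3, 6, 12, 13
Level 2: 1, 2, 4, 7, 8, 9, 10, 11, 14, 15
11 first appears at level 2.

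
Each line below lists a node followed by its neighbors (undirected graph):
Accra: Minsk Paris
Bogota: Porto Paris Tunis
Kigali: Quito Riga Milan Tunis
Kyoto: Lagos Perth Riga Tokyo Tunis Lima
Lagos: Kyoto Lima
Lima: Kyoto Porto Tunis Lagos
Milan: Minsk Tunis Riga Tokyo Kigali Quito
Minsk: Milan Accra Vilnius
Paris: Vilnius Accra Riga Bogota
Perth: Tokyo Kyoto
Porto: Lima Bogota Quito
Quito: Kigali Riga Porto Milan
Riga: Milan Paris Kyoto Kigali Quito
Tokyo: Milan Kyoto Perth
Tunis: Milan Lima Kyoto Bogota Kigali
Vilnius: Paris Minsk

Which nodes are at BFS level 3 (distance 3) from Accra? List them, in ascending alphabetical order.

Kigali, Kyoto, Porto, Quito, Tokyo, Tunis

Level 0: Accra
Level 1: Minsk, Paris
Level 2: Bogota, Milan, Riga, Vilnius
Level 3: Kigali, Kyoto, Porto, Quito, Tokyo, Tunis
Level 4: Lagos, Lima, Perth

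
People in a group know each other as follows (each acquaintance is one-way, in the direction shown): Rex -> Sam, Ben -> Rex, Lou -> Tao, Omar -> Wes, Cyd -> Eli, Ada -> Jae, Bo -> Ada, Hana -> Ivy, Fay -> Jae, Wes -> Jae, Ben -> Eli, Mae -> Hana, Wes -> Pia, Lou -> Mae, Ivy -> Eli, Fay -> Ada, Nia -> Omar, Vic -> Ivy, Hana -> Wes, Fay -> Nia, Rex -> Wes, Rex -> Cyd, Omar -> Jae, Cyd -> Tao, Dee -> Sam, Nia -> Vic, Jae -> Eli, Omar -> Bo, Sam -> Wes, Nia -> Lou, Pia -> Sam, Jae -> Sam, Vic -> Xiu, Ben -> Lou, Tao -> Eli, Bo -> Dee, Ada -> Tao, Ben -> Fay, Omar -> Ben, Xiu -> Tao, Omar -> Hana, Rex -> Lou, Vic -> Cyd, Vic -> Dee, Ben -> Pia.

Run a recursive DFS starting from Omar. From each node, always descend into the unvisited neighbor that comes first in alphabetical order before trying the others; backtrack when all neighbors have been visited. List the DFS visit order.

Visit Omar
Omar → Ben
Ben → Eli
Ben → Fay
Fay → Ada
Ada → Jae
Jae → Sam
Sam → Wes
Wes → Pia
Ada → Tao
Fay → Nia
Nia → Lou
Lou → Mae
Mae → Hana
Hana → Ivy
Nia → Vic
Vic → Cyd
Vic → Dee
Vic → Xiu
Ben → Rex
Omar → Bo

Omar → Ben → Eli → Fay → Ada → Jae → Sam → Wes → Pia → Tao → Nia → Lou → Mae → Hana → Ivy → Vic → Cyd → Dee → Xiu → Rex → Bo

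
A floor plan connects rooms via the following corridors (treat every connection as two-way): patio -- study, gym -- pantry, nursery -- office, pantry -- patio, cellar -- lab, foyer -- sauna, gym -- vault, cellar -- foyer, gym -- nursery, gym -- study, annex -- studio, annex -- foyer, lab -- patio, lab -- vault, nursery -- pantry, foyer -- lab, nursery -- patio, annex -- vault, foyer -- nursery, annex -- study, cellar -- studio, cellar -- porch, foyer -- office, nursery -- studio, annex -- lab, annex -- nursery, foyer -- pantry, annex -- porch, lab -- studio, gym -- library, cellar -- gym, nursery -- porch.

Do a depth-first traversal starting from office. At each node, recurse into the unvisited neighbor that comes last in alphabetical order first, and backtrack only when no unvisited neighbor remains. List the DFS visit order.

office, nursery, studio, lab, vault, gym, study, patio, pantry, foyer, sauna, cellar, porch, annex, library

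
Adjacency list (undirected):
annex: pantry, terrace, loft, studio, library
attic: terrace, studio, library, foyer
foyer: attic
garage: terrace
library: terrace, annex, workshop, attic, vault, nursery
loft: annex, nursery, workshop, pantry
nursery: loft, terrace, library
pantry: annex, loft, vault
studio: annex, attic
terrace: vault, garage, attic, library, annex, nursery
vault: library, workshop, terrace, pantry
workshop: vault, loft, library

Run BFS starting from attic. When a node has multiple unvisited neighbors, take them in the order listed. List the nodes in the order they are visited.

Visit attic; enqueue terrace, studio, library, foyer → queue [terrace, studio, library, foyer]
Visit terrace; enqueue vault, garage, annex, nursery → queue [studio, library, foyer, vault, garage, annex, nursery]
Visit studio → queue [library, foyer, vault, garage, annex, nursery]
Visit library; enqueue workshop → queue [foyer, vault, garage, annex, nursery, workshop]
Visit foyer → queue [vault, garage, annex, nursery, workshop]
Visit vault; enqueue pantry → queue [garage, annex, nursery, workshop, pantry]
Visit garage → queue [annex, nursery, workshop, pantry]
Visit annex; enqueue loft → queue [nursery, workshop, pantry, loft]
Visit nursery → queue [workshop, pantry, loft]
Visit workshop → queue [pantry, loft]
Visit pantry → queue [loft]
Visit loft → queue []

attic, terrace, studio, library, foyer, vault, garage, annex, nursery, workshop, pantry, loft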